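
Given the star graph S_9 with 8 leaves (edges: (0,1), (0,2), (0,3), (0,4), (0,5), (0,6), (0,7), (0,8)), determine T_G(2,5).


A star on 9 vertices is a tree with 8 edges.
T(x,y) = x^(8) for any tree.
T(2,5) = 2^8 = 256.

256


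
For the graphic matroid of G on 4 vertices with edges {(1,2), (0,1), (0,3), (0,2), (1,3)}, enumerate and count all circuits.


A circuit in a graphic matroid = edge set of a simple cycle.
G has 4 vertices and 5 edges.
Enumerating all minimal edge subsets forming cycles...
Total circuits found: 3.

3


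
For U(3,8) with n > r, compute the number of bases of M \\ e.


Deleting e from U(3,8) gives U(3,7) since n > r.
Bases of U(3,7) = C(7,3) = 7! / (3! * 4!) = 35.

35


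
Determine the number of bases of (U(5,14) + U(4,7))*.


(M1+M2)* = M1* + M2*.
M1* = U(9,14), bases: C(14,9) = 2002.
M2* = U(3,7), bases: C(7,3) = 35.
|B(M*)| = 2002 * 35 = 70070.

70070


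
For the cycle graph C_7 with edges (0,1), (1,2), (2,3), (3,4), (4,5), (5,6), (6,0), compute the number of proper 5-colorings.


P(C_7, k) = (k-1)^7 + (-1)^7*(k-1).
P(5) = (4)^7 - 4
= 16384 - 4 = 16380.

16380


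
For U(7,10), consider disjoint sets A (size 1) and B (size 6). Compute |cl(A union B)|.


|A union B| = 1 + 6 = 7 (disjoint).
In U(7,10), cl(S) = S if |S| < 7, else cl(S) = E.
Since 7 >= 7, cl(A union B) = E.
|cl(A union B)| = 10.

10


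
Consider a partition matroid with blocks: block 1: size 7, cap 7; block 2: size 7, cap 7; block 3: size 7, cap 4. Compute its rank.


Rank of a partition matroid = sum of min(|Si|, ci) for each block.
= min(7,7) + min(7,7) + min(7,4)
= 7 + 7 + 4
= 18.

18


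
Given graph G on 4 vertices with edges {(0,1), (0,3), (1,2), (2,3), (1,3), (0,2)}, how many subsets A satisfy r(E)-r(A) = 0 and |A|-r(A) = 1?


R(x,y) = sum over A in 2^E of x^(r(E)-r(A)) * y^(|A|-r(A)).
G has 4 vertices, 6 edges. r(E) = 3.
Enumerate all 2^6 = 64 subsets.
Count subsets with r(E)-r(A)=0 and |A|-r(A)=1: 15.

15


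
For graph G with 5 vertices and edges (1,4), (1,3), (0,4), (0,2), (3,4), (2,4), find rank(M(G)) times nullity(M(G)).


r(M) = |V| - c = 5 - 1 = 4.
nullity = |E| - r(M) = 6 - 4 = 2.
Product = 4 * 2 = 8.

8


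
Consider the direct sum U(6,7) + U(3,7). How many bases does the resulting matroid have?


Bases of a direct sum M1 + M2: |B| = |B(M1)| * |B(M2)|.
|B(U(6,7))| = C(7,6) = 7.
|B(U(3,7))| = C(7,3) = 35.
Total bases = 7 * 35 = 245.

245


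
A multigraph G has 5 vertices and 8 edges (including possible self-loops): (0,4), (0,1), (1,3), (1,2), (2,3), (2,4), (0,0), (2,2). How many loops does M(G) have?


In a graphic matroid, a loop is a self-loop edge (u,u) with rank 0.
Examining all 8 edges for self-loops...
Self-loops found: (0,0), (2,2)
Number of loops = 2.

2


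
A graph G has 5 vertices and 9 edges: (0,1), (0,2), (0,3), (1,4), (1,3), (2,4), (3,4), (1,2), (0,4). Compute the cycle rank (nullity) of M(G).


Cycle rank (nullity) = |E| - r(M) = |E| - (|V| - c).
|E| = 9, |V| = 5, c = 1.
Nullity = 9 - (5 - 1) = 9 - 4 = 5.

5


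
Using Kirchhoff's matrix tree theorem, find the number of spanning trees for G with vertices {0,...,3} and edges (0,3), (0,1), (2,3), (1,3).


By Kirchhoff's matrix tree theorem, the number of spanning trees equals
the determinant of any cofactor of the Laplacian matrix L.
G has 4 vertices and 4 edges.
Computing the (3 x 3) cofactor determinant gives 3.

3


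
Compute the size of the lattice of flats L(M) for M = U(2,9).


Flats of U(2,9): every subset of size < 2 is a flat, plus E itself.
Count = (9 choose 0) + (9 choose 1) + 1
     = 1 + 9 + 1
     = 11.

11


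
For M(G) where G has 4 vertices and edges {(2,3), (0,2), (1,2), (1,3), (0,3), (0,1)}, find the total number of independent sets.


An independent set in a graphic matroid is an acyclic edge subset.
G has 4 vertices and 6 edges.
Enumerate all 2^6 = 64 subsets, checking for acyclicity.
Total independent sets = 38.

38


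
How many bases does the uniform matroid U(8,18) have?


Bases of U(8,18) are all 8-element subsets of the 18-element ground set.
Number of bases = C(18,8).
C(18,8) = 18! / (8! * 10!) = 43758.

43758


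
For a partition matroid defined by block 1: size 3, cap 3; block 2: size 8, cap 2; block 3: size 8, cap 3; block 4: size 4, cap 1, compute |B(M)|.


A basis picks exactly ci elements from block i.
Number of bases = product of C(|Si|, ci).
= C(3,3) * C(8,2) * C(8,3) * C(4,1)
= 1 * 28 * 56 * 4
= 6272.

6272


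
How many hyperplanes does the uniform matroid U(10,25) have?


Hyperplanes of U(10,25) are flats of rank 9.
In a uniform matroid, these are exactly the (9)-element subsets.
Count = (25 choose 9) = 2042975.

2042975


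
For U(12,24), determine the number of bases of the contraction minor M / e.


Contracting e from U(12,24) gives U(11,23).
Bases of U(11,23) = (23 choose 11) = 1352078.

1352078


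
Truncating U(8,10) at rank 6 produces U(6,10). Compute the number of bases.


Truncating U(8,10) to rank 6 gives U(6,10).
Bases of U(6,10) are all 6-element subsets of 10 elements.
Number of bases = C(10,6) = 210.

210


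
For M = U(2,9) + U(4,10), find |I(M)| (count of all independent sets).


For a direct sum, |I(M1+M2)| = |I(M1)| * |I(M2)|.
|I(U(2,9))| = sum C(9,k) for k=0..2 = 46.
|I(U(4,10))| = sum C(10,k) for k=0..4 = 386.
Total = 46 * 386 = 17756.

17756


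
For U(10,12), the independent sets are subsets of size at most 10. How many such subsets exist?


Independent sets of U(10,12) are all subsets of size <= 10.
Count = C(12,0) + C(12,1) + C(12,2) + C(12,3) + C(12,4) + C(12,5) + C(12,6) + C(12,7) + C(12,8) + C(12,9) + C(12,10)
     = 1 + 12 + 66 + 220 + 495 + 792 + 924 + 792 + 495 + 220 + 66
     = 4083.

4083


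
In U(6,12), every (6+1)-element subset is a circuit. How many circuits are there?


In U(6,12), circuits are the (7)-element subsets.
Any set of 7 elements is dependent, and removing any one element gives
an independent set of size 6, so it is a minimal dependent set.
Number of circuits = C(12,7) = 12! / (7! * 5!) = 792.

792


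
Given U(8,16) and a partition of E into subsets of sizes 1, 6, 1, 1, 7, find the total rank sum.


r(Ai) = min(|Ai|, 8) for each part.
Sum = min(1,8) + min(6,8) + min(1,8) + min(1,8) + min(7,8)
    = 1 + 6 + 1 + 1 + 7
    = 16.

16


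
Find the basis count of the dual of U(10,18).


The dual of U(r,n) is U(n-r, n) = U(8,18).
Bases of U(8,18) are all (8)-element subsets.
|B(M*)| = (18 choose 8) = 43758.

43758


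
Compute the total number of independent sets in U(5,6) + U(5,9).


For a direct sum, |I(M1+M2)| = |I(M1)| * |I(M2)|.
|I(U(5,6))| = sum C(6,k) for k=0..5 = 63.
|I(U(5,9))| = sum C(9,k) for k=0..5 = 382.
Total = 63 * 382 = 24066.

24066


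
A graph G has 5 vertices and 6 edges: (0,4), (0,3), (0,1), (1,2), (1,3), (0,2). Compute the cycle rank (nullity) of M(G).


Cycle rank (nullity) = |E| - r(M) = |E| - (|V| - c).
|E| = 6, |V| = 5, c = 1.
Nullity = 6 - (5 - 1) = 6 - 4 = 2.

2


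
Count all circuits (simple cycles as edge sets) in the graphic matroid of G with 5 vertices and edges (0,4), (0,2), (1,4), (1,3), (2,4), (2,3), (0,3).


A circuit in a graphic matroid = edge set of a simple cycle.
G has 5 vertices and 7 edges.
Enumerating all minimal edge subsets forming cycles...
Total circuits found: 7.

7


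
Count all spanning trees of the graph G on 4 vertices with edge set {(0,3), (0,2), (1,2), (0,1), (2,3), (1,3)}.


By Kirchhoff's matrix tree theorem, the number of spanning trees equals
the determinant of any cofactor of the Laplacian matrix L.
G has 4 vertices and 6 edges.
Computing the (3 x 3) cofactor determinant gives 16.

16


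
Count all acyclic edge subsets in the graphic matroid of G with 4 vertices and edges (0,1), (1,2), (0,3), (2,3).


An independent set in a graphic matroid is an acyclic edge subset.
G has 4 vertices and 4 edges.
Enumerate all 2^4 = 16 subsets, checking for acyclicity.
Total independent sets = 15.

15


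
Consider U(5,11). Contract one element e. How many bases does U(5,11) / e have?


Contracting e from U(5,11) gives U(4,10).
Bases of U(4,10) = C(10,4) = (10 * 9 * 8 * 7) / (1 * 2 * 3 * 4) = 210.

210


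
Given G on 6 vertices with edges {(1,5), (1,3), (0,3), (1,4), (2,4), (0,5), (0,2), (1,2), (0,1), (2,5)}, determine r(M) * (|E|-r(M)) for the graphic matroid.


r(M) = |V| - c = 6 - 1 = 5.
nullity = |E| - r(M) = 10 - 5 = 5.
Product = 5 * 5 = 25.

25


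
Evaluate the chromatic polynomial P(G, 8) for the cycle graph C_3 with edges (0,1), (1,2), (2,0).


P(C_3, k) = (k-1)^3 + (-1)^3*(k-1).
P(8) = (7)^3 - 7
= 343 - 7 = 336.

336


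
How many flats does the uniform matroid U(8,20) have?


Flats of U(8,20): every subset of size < 8 is a flat, plus E itself.
Count = C(20,0) + C(20,1) + C(20,2) + C(20,3) + C(20,4) + C(20,5) + C(20,6) + C(20,7) + 1
     = 1 + 20 + 190 + 1140 + 4845 + 15504 + 38760 + 77520 + 1
     = 137981.

137981


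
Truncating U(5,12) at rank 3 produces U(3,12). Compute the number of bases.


Truncating U(5,12) to rank 3 gives U(3,12).
Bases of U(3,12) are all 3-element subsets of 12 elements.
Number of bases = C(12,3) = 12! / (3! * 9!) = 220.

220


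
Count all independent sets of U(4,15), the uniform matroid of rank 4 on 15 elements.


Independent sets of U(4,15) are all subsets of size <= 4.
Count = C(15,0) + C(15,1) + C(15,2) + C(15,3) + C(15,4)
     = 1 + 15 + 105 + 455 + 1365
     = 1941.

1941


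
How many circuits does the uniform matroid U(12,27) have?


In U(12,27), circuits are the (13)-element subsets.
Any set of 13 elements is dependent, and removing any one element gives
an independent set of size 12, so it is a minimal dependent set.
Number of circuits = C(27,13) = 20058300.

20058300


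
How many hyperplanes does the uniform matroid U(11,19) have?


Hyperplanes of U(11,19) are flats of rank 10.
In a uniform matroid, these are exactly the (10)-element subsets.
Count = (19 choose 10) = 92378.

92378


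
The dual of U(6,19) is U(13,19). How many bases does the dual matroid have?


The dual of U(r,n) is U(n-r, n) = U(13,19).
Bases of U(13,19) are all (13)-element subsets.
|B(M*)| = C(19,13) = 27132.

27132


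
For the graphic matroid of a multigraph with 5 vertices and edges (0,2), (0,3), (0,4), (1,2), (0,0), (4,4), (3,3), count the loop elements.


In a graphic matroid, a loop is a self-loop edge (u,u) with rank 0.
Examining all 7 edges for self-loops...
Self-loops found: (0,0), (4,4), (3,3)
Number of loops = 3.

3


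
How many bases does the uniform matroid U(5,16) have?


Bases of U(5,16) are all 5-element subsets of the 16-element ground set.
Number of bases = C(16,5).
C(16,5) = 16! / (5! * 11!) = 4368.

4368


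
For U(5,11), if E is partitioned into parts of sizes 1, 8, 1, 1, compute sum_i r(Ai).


r(Ai) = min(|Ai|, 5) for each part.
Sum = min(1,5) + min(8,5) + min(1,5) + min(1,5)
    = 1 + 5 + 1 + 1
    = 8.

8


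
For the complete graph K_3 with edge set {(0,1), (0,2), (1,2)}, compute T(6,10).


T(K_3; x,y) = x^2 + x + y.
T(6,10) = 36 + 6 + 10 = 52.

52


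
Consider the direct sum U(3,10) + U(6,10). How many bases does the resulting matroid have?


Bases of a direct sum M1 + M2: |B| = |B(M1)| * |B(M2)|.
|B(U(3,10))| = C(10,3) = 120.
|B(U(6,10))| = C(10,6) = 210.
Total bases = 120 * 210 = 25200.

25200


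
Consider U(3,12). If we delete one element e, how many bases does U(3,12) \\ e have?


Deleting e from U(3,12) gives U(3,11) since n > r.
Bases of U(3,11) = (11 choose 3) = 165.

165


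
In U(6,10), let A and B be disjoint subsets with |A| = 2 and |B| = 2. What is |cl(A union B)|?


|A union B| = 2 + 2 = 4 (disjoint).
In U(6,10), cl(S) = S if |S| < 6, else cl(S) = E.
Since 4 < 6, cl(A union B) = A union B.
|cl(A union B)| = 4.

4


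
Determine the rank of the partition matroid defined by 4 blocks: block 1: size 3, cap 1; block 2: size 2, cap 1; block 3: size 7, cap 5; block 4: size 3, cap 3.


Rank of a partition matroid = sum of min(|Si|, ci) for each block.
= min(3,1) + min(2,1) + min(7,5) + min(3,3)
= 1 + 1 + 5 + 3
= 10.

10


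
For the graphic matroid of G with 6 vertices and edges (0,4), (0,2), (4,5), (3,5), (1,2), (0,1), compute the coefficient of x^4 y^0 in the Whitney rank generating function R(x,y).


R(x,y) = sum over A in 2^E of x^(r(E)-r(A)) * y^(|A|-r(A)).
G has 6 vertices, 6 edges. r(E) = 5.
Enumerate all 2^6 = 64 subsets.
Count subsets with r(E)-r(A)=4 and |A|-r(A)=0: 6.

6


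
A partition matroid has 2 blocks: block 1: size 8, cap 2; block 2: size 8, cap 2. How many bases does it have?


A basis picks exactly ci elements from block i.
Number of bases = product of C(|Si|, ci).
= C(8,2) * C(8,2)
= 28 * 28
= 784.

784


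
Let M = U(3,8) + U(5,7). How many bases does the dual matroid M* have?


(M1+M2)* = M1* + M2*.
M1* = U(5,8), bases: C(8,5) = 56.
M2* = U(2,7), bases: C(7,2) = 21.
|B(M*)| = 56 * 21 = 1176.

1176


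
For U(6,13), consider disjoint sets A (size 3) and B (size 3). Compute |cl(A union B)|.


|A union B| = 3 + 3 = 6 (disjoint).
In U(6,13), cl(S) = S if |S| < 6, else cl(S) = E.
Since 6 >= 6, cl(A union B) = E.
|cl(A union B)| = 13.

13


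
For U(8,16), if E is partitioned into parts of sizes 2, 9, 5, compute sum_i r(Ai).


r(Ai) = min(|Ai|, 8) for each part.
Sum = min(2,8) + min(9,8) + min(5,8)
    = 2 + 8 + 5
    = 15.

15


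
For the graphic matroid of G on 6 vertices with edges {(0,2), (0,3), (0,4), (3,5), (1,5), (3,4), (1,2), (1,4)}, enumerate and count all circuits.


A circuit in a graphic matroid = edge set of a simple cycle.
G has 6 vertices and 8 edges.
Enumerating all minimal edge subsets forming cycles...
Total circuits found: 7.

7


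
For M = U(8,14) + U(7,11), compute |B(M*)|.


(M1+M2)* = M1* + M2*.
M1* = U(6,14), bases: C(14,6) = 3003.
M2* = U(4,11), bases: C(11,4) = 330.
|B(M*)| = 3003 * 330 = 990990.

990990


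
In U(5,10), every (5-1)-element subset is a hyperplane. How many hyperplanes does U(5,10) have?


Hyperplanes of U(5,10) are flats of rank 4.
In a uniform matroid, these are exactly the (4)-element subsets.
Count = C(10,4) = 10! / (4! * 6!) = 210.

210


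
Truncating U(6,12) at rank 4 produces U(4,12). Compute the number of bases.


Truncating U(6,12) to rank 4 gives U(4,12).
Bases of U(4,12) are all 4-element subsets of 12 elements.
Number of bases = (12 choose 4) = 495.

495


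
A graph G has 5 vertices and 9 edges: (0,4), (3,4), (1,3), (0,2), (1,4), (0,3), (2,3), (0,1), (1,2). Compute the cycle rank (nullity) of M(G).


Cycle rank (nullity) = |E| - r(M) = |E| - (|V| - c).
|E| = 9, |V| = 5, c = 1.
Nullity = 9 - (5 - 1) = 9 - 4 = 5.

5


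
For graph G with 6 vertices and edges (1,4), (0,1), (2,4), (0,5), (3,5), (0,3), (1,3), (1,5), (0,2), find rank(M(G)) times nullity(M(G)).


r(M) = |V| - c = 6 - 1 = 5.
nullity = |E| - r(M) = 9 - 5 = 4.
Product = 5 * 4 = 20.

20


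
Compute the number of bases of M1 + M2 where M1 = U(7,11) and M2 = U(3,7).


Bases of a direct sum M1 + M2: |B| = |B(M1)| * |B(M2)|.
|B(U(7,11))| = C(11,7) = 330.
|B(U(3,7))| = C(7,3) = 35.
Total bases = 330 * 35 = 11550.

11550


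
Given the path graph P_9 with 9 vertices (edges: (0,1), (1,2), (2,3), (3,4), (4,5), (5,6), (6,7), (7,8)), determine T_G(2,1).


A path on 9 vertices is a tree with 8 edges.
T(x,y) = x^(8) for any tree.
T(2,1) = 2^8 = 256.

256


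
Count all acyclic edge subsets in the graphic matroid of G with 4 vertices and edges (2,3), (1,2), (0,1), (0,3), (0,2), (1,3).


An independent set in a graphic matroid is an acyclic edge subset.
G has 4 vertices and 6 edges.
Enumerate all 2^6 = 64 subsets, checking for acyclicity.
Total independent sets = 38.

38


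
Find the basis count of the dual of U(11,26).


The dual of U(r,n) is U(n-r, n) = U(15,26).
Bases of U(15,26) are all (15)-element subsets.
|B(M*)| = C(26,15) = 26! / (15! * 11!) = 7726160.

7726160


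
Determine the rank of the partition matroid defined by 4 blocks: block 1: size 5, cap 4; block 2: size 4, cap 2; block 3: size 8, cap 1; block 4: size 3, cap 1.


Rank of a partition matroid = sum of min(|Si|, ci) for each block.
= min(5,4) + min(4,2) + min(8,1) + min(3,1)
= 4 + 2 + 1 + 1
= 8.

8


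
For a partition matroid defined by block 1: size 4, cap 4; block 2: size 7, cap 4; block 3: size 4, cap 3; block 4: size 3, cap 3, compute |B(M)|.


A basis picks exactly ci elements from block i.
Number of bases = product of C(|Si|, ci).
= C(4,4) * C(7,4) * C(4,3) * C(3,3)
= 1 * 35 * 4 * 1
= 140.

140


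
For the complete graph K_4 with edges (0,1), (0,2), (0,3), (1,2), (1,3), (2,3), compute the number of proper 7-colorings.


P(K_4, k) = k(k-1)(k-2)...(k-3).
P(7) = (7) * (6) * (5) * (4) = 840.

840


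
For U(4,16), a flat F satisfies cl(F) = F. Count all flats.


Flats of U(4,16): every subset of size < 4 is a flat, plus E itself.
Count = C(16,0) + C(16,1) + C(16,2) + C(16,3) + 1
     = 1 + 16 + 120 + 560 + 1
     = 698.

698


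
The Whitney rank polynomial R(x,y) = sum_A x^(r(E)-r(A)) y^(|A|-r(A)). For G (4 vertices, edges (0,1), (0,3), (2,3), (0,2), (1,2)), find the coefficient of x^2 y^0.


R(x,y) = sum over A in 2^E of x^(r(E)-r(A)) * y^(|A|-r(A)).
G has 4 vertices, 5 edges. r(E) = 3.
Enumerate all 2^5 = 32 subsets.
Count subsets with r(E)-r(A)=2 and |A|-r(A)=0: 5.

5


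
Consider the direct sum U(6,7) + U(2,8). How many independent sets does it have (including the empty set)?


For a direct sum, |I(M1+M2)| = |I(M1)| * |I(M2)|.
|I(U(6,7))| = sum C(7,k) for k=0..6 = 127.
|I(U(2,8))| = sum C(8,k) for k=0..2 = 37.
Total = 127 * 37 = 4699.

4699


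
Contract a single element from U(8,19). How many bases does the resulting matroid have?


Contracting e from U(8,19) gives U(7,18).
Bases of U(7,18) = C(18,7) = 31824.

31824


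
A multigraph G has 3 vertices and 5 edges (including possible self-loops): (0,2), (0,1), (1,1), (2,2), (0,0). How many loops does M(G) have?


In a graphic matroid, a loop is a self-loop edge (u,u) with rank 0.
Examining all 5 edges for self-loops...
Self-loops found: (1,1), (2,2), (0,0)
Number of loops = 3.

3


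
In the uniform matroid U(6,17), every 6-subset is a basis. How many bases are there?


Bases of U(6,17) are all 6-element subsets of the 17-element ground set.
Number of bases = C(17,6).
(17 choose 6) = 12376.

12376


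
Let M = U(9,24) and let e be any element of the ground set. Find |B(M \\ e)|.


Deleting e from U(9,24) gives U(9,23) since n > r.
Bases of U(9,23) = C(23,9) = 817190.

817190


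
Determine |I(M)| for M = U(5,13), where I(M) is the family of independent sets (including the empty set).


Independent sets of U(5,13) are all subsets of size <= 5.
Count = C(13,0) + C(13,1) + C(13,2) + C(13,3) + C(13,4) + C(13,5)
     = 1 + 13 + 78 + 286 + 715 + 1287
     = 2380.

2380


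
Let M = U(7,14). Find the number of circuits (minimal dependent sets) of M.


In U(7,14), circuits are the (8)-element subsets.
Any set of 8 elements is dependent, and removing any one element gives
an independent set of size 7, so it is a minimal dependent set.
Number of circuits = (14 choose 8) = 3003.

3003


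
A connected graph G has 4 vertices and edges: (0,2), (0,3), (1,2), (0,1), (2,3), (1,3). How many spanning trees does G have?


By Kirchhoff's matrix tree theorem, the number of spanning trees equals
the determinant of any cofactor of the Laplacian matrix L.
G has 4 vertices and 6 edges.
Computing the (3 x 3) cofactor determinant gives 16.

16


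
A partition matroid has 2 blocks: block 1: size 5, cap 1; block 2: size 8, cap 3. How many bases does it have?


A basis picks exactly ci elements from block i.
Number of bases = product of C(|Si|, ci).
= C(5,1) * C(8,3)
= 5 * 56
= 280.

280


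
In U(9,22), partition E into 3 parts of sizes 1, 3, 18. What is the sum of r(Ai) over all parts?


r(Ai) = min(|Ai|, 9) for each part.
Sum = min(1,9) + min(3,9) + min(18,9)
    = 1 + 3 + 9
    = 13.

13


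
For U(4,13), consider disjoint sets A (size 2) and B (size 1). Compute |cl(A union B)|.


|A union B| = 2 + 1 = 3 (disjoint).
In U(4,13), cl(S) = S if |S| < 4, else cl(S) = E.
Since 3 < 4, cl(A union B) = A union B.
|cl(A union B)| = 3.

3


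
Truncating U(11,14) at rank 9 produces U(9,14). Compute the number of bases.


Truncating U(11,14) to rank 9 gives U(9,14).
Bases of U(9,14) are all 9-element subsets of 14 elements.
Number of bases = C(14,9) = 2002.

2002


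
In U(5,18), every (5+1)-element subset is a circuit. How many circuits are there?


In U(5,18), circuits are the (6)-element subsets.
Any set of 6 elements is dependent, and removing any one element gives
an independent set of size 5, so it is a minimal dependent set.
Number of circuits = (18 choose 6) = 18564.

18564


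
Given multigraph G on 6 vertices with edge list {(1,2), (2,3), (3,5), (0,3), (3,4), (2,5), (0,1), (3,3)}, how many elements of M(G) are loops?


In a graphic matroid, a loop is a self-loop edge (u,u) with rank 0.
Examining all 8 edges for self-loops...
Self-loops found: (3,3)
Number of loops = 1.

1


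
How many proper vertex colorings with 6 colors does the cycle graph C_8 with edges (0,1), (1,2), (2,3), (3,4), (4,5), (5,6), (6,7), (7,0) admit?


P(C_8, k) = (k-1)^8 + (-1)^8*(k-1).
P(6) = (5)^8 + 5
= 390625 + 5 = 390630.

390630


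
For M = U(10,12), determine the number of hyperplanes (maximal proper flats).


Hyperplanes of U(10,12) are flats of rank 9.
In a uniform matroid, these are exactly the (9)-element subsets.
Count = C(12,9) = 220.

220


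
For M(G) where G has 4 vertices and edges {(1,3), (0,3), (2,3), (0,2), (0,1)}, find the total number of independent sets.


An independent set in a graphic matroid is an acyclic edge subset.
G has 4 vertices and 5 edges.
Enumerate all 2^5 = 32 subsets, checking for acyclicity.
Total independent sets = 24.

24


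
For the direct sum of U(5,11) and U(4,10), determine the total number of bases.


Bases of a direct sum M1 + M2: |B| = |B(M1)| * |B(M2)|.
|B(U(5,11))| = C(11,5) = 462.
|B(U(4,10))| = C(10,4) = 210.
Total bases = 462 * 210 = 97020.

97020


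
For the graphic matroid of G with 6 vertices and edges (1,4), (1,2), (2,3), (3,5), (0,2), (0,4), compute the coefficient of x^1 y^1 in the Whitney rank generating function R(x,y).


R(x,y) = sum over A in 2^E of x^(r(E)-r(A)) * y^(|A|-r(A)).
G has 6 vertices, 6 edges. r(E) = 5.
Enumerate all 2^6 = 64 subsets.
Count subsets with r(E)-r(A)=1 and |A|-r(A)=1: 2.

2


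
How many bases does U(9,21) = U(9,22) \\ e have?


Deleting e from U(9,22) gives U(9,21) since n > r.
Bases of U(9,21) = C(21,9) = 293930.

293930


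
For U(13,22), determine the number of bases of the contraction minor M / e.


Contracting e from U(13,22) gives U(12,21).
Bases of U(12,21) = (21 choose 12) = 293930.

293930


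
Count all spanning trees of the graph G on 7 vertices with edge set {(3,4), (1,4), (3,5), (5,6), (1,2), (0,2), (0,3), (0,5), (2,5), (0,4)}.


By Kirchhoff's matrix tree theorem, the number of spanning trees equals
the determinant of any cofactor of the Laplacian matrix L.
G has 7 vertices and 10 edges.
Computing the (6 x 6) cofactor determinant gives 66.

66


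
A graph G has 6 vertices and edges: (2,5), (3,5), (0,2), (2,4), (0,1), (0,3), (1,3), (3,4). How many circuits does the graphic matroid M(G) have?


A circuit in a graphic matroid = edge set of a simple cycle.
G has 6 vertices and 8 edges.
Enumerating all minimal edge subsets forming cycles...
Total circuits found: 6.

6


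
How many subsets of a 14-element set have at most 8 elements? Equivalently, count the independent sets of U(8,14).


Independent sets of U(8,14) are all subsets of size <= 8.
Count = C(14,0) + C(14,1) + C(14,2) + C(14,3) + C(14,4) + C(14,5) + C(14,6) + C(14,7) + C(14,8)
     = 1 + 14 + 91 + 364 + 1001 + 2002 + 3003 + 3432 + 3003
     = 12911.

12911


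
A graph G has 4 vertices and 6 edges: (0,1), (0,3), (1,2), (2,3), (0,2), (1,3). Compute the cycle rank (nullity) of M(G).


Cycle rank (nullity) = |E| - r(M) = |E| - (|V| - c).
|E| = 6, |V| = 4, c = 1.
Nullity = 6 - (4 - 1) = 6 - 3 = 3.

3


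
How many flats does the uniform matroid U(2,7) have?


Flats of U(2,7): every subset of size < 2 is a flat, plus E itself.
Count = C(7,0) + C(7,1) + 1
     = 1 + 7 + 1
     = 9.

9


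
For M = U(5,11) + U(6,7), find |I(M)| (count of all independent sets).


For a direct sum, |I(M1+M2)| = |I(M1)| * |I(M2)|.
|I(U(5,11))| = sum C(11,k) for k=0..5 = 1024.
|I(U(6,7))| = sum C(7,k) for k=0..6 = 127.
Total = 1024 * 127 = 130048.

130048


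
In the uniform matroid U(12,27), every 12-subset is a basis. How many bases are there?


Bases of U(12,27) are all 12-element subsets of the 27-element ground set.
Number of bases = C(27,12).
(27 choose 12) = 17383860.

17383860


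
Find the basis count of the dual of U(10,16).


The dual of U(r,n) is U(n-r, n) = U(6,16).
Bases of U(6,16) are all (6)-element subsets.
|B(M*)| = C(16,6) = 16! / (6! * 10!) = 8008.

8008


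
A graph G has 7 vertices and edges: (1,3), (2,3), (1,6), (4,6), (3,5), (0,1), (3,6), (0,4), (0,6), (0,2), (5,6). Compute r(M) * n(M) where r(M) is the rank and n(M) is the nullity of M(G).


r(M) = |V| - c = 7 - 1 = 6.
nullity = |E| - r(M) = 11 - 6 = 5.
Product = 6 * 5 = 30.

30


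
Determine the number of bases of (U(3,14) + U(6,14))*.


(M1+M2)* = M1* + M2*.
M1* = U(11,14), bases: C(14,11) = 364.
M2* = U(8,14), bases: C(14,8) = 3003.
|B(M*)| = 364 * 3003 = 1093092.

1093092


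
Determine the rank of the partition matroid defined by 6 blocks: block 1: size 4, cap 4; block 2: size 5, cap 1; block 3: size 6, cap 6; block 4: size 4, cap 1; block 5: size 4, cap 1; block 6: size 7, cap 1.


Rank of a partition matroid = sum of min(|Si|, ci) for each block.
= min(4,4) + min(5,1) + min(6,6) + min(4,1) + min(4,1) + min(7,1)
= 4 + 1 + 6 + 1 + 1 + 1
= 14.

14


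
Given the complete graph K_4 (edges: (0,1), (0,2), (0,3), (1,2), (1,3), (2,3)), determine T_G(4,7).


T(K_4; x,y) = x^3 + 3x^2 + 4xy + 2x + y^3 + 3y^2 + 2y.
Substituting x=4, y=7:
= 64 + 48 + 112 + 8 + 343 + 147 + 14
= 736.

736


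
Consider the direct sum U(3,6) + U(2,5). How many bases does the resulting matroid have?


Bases of a direct sum M1 + M2: |B| = |B(M1)| * |B(M2)|.
|B(U(3,6))| = C(6,3) = 20.
|B(U(2,5))| = C(5,2) = 10.
Total bases = 20 * 10 = 200.

200


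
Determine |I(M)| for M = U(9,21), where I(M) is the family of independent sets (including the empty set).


Independent sets of U(9,21) are all subsets of size <= 9.
Count = C(21,0) + C(21,1) + C(21,2) + C(21,3) + C(21,4) + C(21,5) + C(21,6) + C(21,7) + C(21,8) + C(21,9)
     = 1 + 21 + 210 + 1330 + 5985 + 20349 + 54264 + 116280 + 203490 + 293930
     = 695860.

695860


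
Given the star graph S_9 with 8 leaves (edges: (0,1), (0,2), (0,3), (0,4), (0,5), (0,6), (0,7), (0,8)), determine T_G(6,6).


A star on 9 vertices is a tree with 8 edges.
T(x,y) = x^(8) for any tree.
T(6,6) = 6^8 = 1679616.

1679616


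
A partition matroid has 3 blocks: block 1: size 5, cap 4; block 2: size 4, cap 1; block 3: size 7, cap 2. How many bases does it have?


A basis picks exactly ci elements from block i.
Number of bases = product of C(|Si|, ci).
= C(5,4) * C(4,1) * C(7,2)
= 5 * 4 * 21
= 420.

420


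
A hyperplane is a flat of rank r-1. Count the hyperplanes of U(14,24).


Hyperplanes of U(14,24) are flats of rank 13.
In a uniform matroid, these are exactly the (13)-element subsets.
Count = C(24,13) = 24! / (13! * 11!) = 2496144.

2496144


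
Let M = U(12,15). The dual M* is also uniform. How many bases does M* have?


The dual of U(r,n) is U(n-r, n) = U(3,15).
Bases of U(3,15) are all (3)-element subsets.
|B(M*)| = (15 choose 3) = 455.

455


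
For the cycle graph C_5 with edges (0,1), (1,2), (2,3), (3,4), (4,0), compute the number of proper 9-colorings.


P(C_5, k) = (k-1)^5 + (-1)^5*(k-1).
P(9) = (8)^5 - 8
= 32768 - 8 = 32760.

32760


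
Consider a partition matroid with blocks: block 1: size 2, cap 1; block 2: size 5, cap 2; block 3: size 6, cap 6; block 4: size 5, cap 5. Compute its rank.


Rank of a partition matroid = sum of min(|Si|, ci) for each block.
= min(2,1) + min(5,2) + min(6,6) + min(5,5)
= 1 + 2 + 6 + 5
= 14.

14


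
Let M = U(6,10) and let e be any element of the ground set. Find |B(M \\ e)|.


Deleting e from U(6,10) gives U(6,9) since n > r.
Bases of U(6,9) = (9 choose 6) = 84.

84


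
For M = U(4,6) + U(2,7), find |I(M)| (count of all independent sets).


For a direct sum, |I(M1+M2)| = |I(M1)| * |I(M2)|.
|I(U(4,6))| = sum C(6,k) for k=0..4 = 57.
|I(U(2,7))| = sum C(7,k) for k=0..2 = 29.
Total = 57 * 29 = 1653.

1653


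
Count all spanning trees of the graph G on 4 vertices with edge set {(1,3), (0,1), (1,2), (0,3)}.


By Kirchhoff's matrix tree theorem, the number of spanning trees equals
the determinant of any cofactor of the Laplacian matrix L.
G has 4 vertices and 4 edges.
Computing the (3 x 3) cofactor determinant gives 3.

3


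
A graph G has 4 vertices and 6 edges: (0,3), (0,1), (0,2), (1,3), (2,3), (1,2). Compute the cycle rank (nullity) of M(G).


Cycle rank (nullity) = |E| - r(M) = |E| - (|V| - c).
|E| = 6, |V| = 4, c = 1.
Nullity = 6 - (4 - 1) = 6 - 3 = 3.

3


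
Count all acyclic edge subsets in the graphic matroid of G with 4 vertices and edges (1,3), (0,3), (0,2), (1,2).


An independent set in a graphic matroid is an acyclic edge subset.
G has 4 vertices and 4 edges.
Enumerate all 2^4 = 16 subsets, checking for acyclicity.
Total independent sets = 15.

15


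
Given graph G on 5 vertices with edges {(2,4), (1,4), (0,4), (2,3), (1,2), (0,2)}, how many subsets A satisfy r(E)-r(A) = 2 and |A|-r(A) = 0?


R(x,y) = sum over A in 2^E of x^(r(E)-r(A)) * y^(|A|-r(A)).
G has 5 vertices, 6 edges. r(E) = 4.
Enumerate all 2^6 = 64 subsets.
Count subsets with r(E)-r(A)=2 and |A|-r(A)=0: 15.

15


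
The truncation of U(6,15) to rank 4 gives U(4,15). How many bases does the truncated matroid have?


Truncating U(6,15) to rank 4 gives U(4,15).
Bases of U(4,15) are all 4-element subsets of 15 elements.
Number of bases = C(15,4) = 15! / (4! * 11!) = 1365.

1365


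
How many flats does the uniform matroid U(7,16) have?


Flats of U(7,16): every subset of size < 7 is a flat, plus E itself.
Count = C(16,0) + C(16,1) + C(16,2) + C(16,3) + C(16,4) + C(16,5) + C(16,6) + 1
     = 1 + 16 + 120 + 560 + 1820 + 4368 + 8008 + 1
     = 14894.

14894


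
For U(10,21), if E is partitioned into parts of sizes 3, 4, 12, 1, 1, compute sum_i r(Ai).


r(Ai) = min(|Ai|, 10) for each part.
Sum = min(3,10) + min(4,10) + min(12,10) + min(1,10) + min(1,10)
    = 3 + 4 + 10 + 1 + 1
    = 19.

19


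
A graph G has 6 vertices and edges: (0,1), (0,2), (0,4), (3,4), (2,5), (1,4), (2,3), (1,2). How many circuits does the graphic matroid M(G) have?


A circuit in a graphic matroid = edge set of a simple cycle.
G has 6 vertices and 8 edges.
Enumerating all minimal edge subsets forming cycles...
Total circuits found: 7.

7


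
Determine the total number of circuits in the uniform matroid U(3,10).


In U(3,10), circuits are the (4)-element subsets.
Any set of 4 elements is dependent, and removing any one element gives
an independent set of size 3, so it is a minimal dependent set.
Number of circuits = (10 choose 4) = 210.

210


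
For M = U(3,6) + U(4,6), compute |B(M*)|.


(M1+M2)* = M1* + M2*.
M1* = U(3,6), bases: C(6,3) = 20.
M2* = U(2,6), bases: C(6,2) = 15.
|B(M*)| = 20 * 15 = 300.

300


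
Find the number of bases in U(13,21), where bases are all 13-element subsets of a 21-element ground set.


Bases of U(13,21) are all 13-element subsets of the 21-element ground set.
Number of bases = C(21,13).
C(21,13) = 21! / (13! * 8!) = 203490.

203490


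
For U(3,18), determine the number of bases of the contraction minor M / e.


Contracting e from U(3,18) gives U(2,17).
Bases of U(2,17) = C(17,2) = 17! / (2! * 15!) = 136.

136


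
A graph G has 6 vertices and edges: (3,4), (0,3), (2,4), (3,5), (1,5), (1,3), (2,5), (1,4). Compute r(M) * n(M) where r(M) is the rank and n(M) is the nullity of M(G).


r(M) = |V| - c = 6 - 1 = 5.
nullity = |E| - r(M) = 8 - 5 = 3.
Product = 5 * 3 = 15.

15


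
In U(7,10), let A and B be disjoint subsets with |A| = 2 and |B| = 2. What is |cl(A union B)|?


|A union B| = 2 + 2 = 4 (disjoint).
In U(7,10), cl(S) = S if |S| < 7, else cl(S) = E.
Since 4 < 7, cl(A union B) = A union B.
|cl(A union B)| = 4.

4


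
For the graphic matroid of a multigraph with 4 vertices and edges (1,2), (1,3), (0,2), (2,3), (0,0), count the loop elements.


In a graphic matroid, a loop is a self-loop edge (u,u) with rank 0.
Examining all 5 edges for self-loops...
Self-loops found: (0,0)
Number of loops = 1.

1


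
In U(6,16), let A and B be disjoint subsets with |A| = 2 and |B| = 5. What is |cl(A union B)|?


|A union B| = 2 + 5 = 7 (disjoint).
In U(6,16), cl(S) = S if |S| < 6, else cl(S) = E.
Since 7 >= 6, cl(A union B) = E.
|cl(A union B)| = 16.

16


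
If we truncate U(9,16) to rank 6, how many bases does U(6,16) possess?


Truncating U(9,16) to rank 6 gives U(6,16).
Bases of U(6,16) are all 6-element subsets of 16 elements.
Number of bases = (16 choose 6) = 8008.

8008


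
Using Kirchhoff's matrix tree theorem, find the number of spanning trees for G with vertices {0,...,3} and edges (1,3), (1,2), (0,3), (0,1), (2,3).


By Kirchhoff's matrix tree theorem, the number of spanning trees equals
the determinant of any cofactor of the Laplacian matrix L.
G has 4 vertices and 5 edges.
Computing the (3 x 3) cofactor determinant gives 8.

8


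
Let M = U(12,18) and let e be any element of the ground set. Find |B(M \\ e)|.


Deleting e from U(12,18) gives U(12,17) since n > r.
Bases of U(12,17) = C(17,12) = 6188.

6188


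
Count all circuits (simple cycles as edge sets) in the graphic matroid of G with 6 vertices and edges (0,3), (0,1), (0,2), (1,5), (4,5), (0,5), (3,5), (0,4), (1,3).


A circuit in a graphic matroid = edge set of a simple cycle.
G has 6 vertices and 9 edges.
Enumerating all minimal edge subsets forming cycles...
Total circuits found: 12.

12


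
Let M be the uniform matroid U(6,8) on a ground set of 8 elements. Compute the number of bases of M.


Bases of U(6,8) are all 6-element subsets of the 8-element ground set.
Number of bases = C(8,6).
C(8,6) = 8! / (6! * 2!) = 28.

28


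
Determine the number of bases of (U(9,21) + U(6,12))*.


(M1+M2)* = M1* + M2*.
M1* = U(12,21), bases: C(21,12) = 293930.
M2* = U(6,12), bases: C(12,6) = 924.
|B(M*)| = 293930 * 924 = 271591320.

271591320


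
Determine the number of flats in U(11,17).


Flats of U(11,17): every subset of size < 11 is a flat, plus E itself.
Count = (17 choose 0) + (17 choose 1) + (17 choose 2) + (17 choose 3) + (17 choose 4) + (17 choose 5) + (17 choose 6) + (17 choose 7) + (17 choose 8) + (17 choose 9) + (17 choose 10) + 1
     = 1 + 17 + 136 + 680 + 2380 + 6188 + 12376 + 19448 + 24310 + 24310 + 19448 + 1
     = 109295.

109295


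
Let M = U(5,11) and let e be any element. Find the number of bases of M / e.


Contracting e from U(5,11) gives U(4,10).
Bases of U(4,10) = C(10,4) = (10 * 9 * 8 * 7) / (1 * 2 * 3 * 4) = 210.

210


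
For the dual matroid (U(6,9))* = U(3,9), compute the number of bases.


The dual of U(r,n) is U(n-r, n) = U(3,9).
Bases of U(3,9) are all (3)-element subsets.
|B(M*)| = C(9,3) = (9 * 8 * 7) / (1 * 2 * 3) = 84.

84


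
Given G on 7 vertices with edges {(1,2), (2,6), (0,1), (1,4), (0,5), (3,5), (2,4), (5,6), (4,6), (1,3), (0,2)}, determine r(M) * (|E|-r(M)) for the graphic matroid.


r(M) = |V| - c = 7 - 1 = 6.
nullity = |E| - r(M) = 11 - 6 = 5.
Product = 6 * 5 = 30.

30


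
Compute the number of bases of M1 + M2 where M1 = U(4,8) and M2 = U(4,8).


Bases of a direct sum M1 + M2: |B| = |B(M1)| * |B(M2)|.
|B(U(4,8))| = C(8,4) = 70.
|B(U(4,8))| = C(8,4) = 70.
Total bases = 70 * 70 = 4900.

4900


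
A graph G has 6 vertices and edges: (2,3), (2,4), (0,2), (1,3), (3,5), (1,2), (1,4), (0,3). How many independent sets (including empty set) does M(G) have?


An independent set in a graphic matroid is an acyclic edge subset.
G has 6 vertices and 8 edges.
Enumerate all 2^8 = 256 subsets, checking for acyclicity.
Total independent sets = 164.

164


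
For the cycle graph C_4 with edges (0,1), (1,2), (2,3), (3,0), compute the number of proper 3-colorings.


P(C_4, k) = (k-1)^4 + (-1)^4*(k-1).
P(3) = (2)^4 + 2
= 16 + 2 = 18.

18


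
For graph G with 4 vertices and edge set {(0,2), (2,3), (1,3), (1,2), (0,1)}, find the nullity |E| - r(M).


Cycle rank (nullity) = |E| - r(M) = |E| - (|V| - c).
|E| = 5, |V| = 4, c = 1.
Nullity = 5 - (4 - 1) = 5 - 3 = 2.

2


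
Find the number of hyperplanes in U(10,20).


Hyperplanes of U(10,20) are flats of rank 9.
In a uniform matroid, these are exactly the (9)-element subsets.
Count = (20 choose 9) = 167960.

167960


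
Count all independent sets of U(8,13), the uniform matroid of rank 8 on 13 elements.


Independent sets of U(8,13) are all subsets of size <= 8.
Count = (13 choose 0) + (13 choose 1) + (13 choose 2) + (13 choose 3) + (13 choose 4) + (13 choose 5) + (13 choose 6) + (13 choose 7) + (13 choose 8)
     = 1 + 13 + 78 + 286 + 715 + 1287 + 1716 + 1716 + 1287
     = 7099.

7099


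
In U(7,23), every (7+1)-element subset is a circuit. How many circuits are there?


In U(7,23), circuits are the (8)-element subsets.
Any set of 8 elements is dependent, and removing any one element gives
an independent set of size 7, so it is a minimal dependent set.
Number of circuits = C(23,8) = 23! / (8! * 15!) = 490314.

490314


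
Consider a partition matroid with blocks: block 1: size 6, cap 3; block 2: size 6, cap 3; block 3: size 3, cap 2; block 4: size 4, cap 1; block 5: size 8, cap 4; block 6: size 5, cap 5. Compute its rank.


Rank of a partition matroid = sum of min(|Si|, ci) for each block.
= min(6,3) + min(6,3) + min(3,2) + min(4,1) + min(8,4) + min(5,5)
= 3 + 3 + 2 + 1 + 4 + 5
= 18.

18


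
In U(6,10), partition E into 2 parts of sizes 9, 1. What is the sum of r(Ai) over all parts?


r(Ai) = min(|Ai|, 6) for each part.
Sum = min(9,6) + min(1,6)
    = 6 + 1
    = 7.

7


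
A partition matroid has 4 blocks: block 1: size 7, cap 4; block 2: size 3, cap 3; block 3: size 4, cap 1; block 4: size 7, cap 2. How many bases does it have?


A basis picks exactly ci elements from block i.
Number of bases = product of C(|Si|, ci).
= C(7,4) * C(3,3) * C(4,1) * C(7,2)
= 35 * 1 * 4 * 21
= 2940.

2940


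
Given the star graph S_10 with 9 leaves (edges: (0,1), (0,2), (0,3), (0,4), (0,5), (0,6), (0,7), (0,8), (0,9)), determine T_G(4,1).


A star on 10 vertices is a tree with 9 edges.
T(x,y) = x^(9) for any tree.
T(4,1) = 4^9 = 262144.

262144


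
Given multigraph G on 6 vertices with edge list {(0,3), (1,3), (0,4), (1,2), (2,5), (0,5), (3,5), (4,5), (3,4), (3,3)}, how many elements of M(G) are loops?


In a graphic matroid, a loop is a self-loop edge (u,u) with rank 0.
Examining all 10 edges for self-loops...
Self-loops found: (3,3)
Number of loops = 1.

1


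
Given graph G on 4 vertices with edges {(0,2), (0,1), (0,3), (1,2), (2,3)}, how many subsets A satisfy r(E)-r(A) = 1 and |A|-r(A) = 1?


R(x,y) = sum over A in 2^E of x^(r(E)-r(A)) * y^(|A|-r(A)).
G has 4 vertices, 5 edges. r(E) = 3.
Enumerate all 2^5 = 32 subsets.
Count subsets with r(E)-r(A)=1 and |A|-r(A)=1: 2.

2


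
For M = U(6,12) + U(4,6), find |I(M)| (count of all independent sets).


For a direct sum, |I(M1+M2)| = |I(M1)| * |I(M2)|.
|I(U(6,12))| = sum C(12,k) for k=0..6 = 2510.
|I(U(4,6))| = sum C(6,k) for k=0..4 = 57.
Total = 2510 * 57 = 143070.

143070
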